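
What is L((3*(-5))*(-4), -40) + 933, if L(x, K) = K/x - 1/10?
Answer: 27967/30 ≈ 932.23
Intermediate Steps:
L(x, K) = -⅒ + K/x (L(x, K) = K/x - 1*⅒ = K/x - ⅒ = -⅒ + K/x)
L((3*(-5))*(-4), -40) + 933 = (-40 - 3*(-5)*(-4)/10)/(((3*(-5))*(-4))) + 933 = (-40 - (-3)*(-4)/2)/((-15*(-4))) + 933 = (-40 - ⅒*60)/60 + 933 = (-40 - 6)/60 + 933 = (1/60)*(-46) + 933 = -23/30 + 933 = 27967/30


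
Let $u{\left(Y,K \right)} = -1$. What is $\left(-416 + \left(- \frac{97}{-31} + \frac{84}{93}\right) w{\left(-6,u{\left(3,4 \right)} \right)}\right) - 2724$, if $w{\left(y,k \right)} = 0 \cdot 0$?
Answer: $-3140$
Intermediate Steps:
$w{\left(y,k \right)} = 0$
$\left(-416 + \left(- \frac{97}{-31} + \frac{84}{93}\right) w{\left(-6,u{\left(3,4 \right)} \right)}\right) - 2724 = \left(-416 + \left(- \frac{97}{-31} + \frac{84}{93}\right) 0\right) - 2724 = \left(-416 + \left(\left(-97\right) \left(- \frac{1}{31}\right) + 84 \cdot \frac{1}{93}\right) 0\right) - 2724 = \left(-416 + \left(\frac{97}{31} + \frac{28}{31}\right) 0\right) - 2724 = \left(-416 + \frac{125}{31} \cdot 0\right) - 2724 = \left(-416 + 0\right) - 2724 = -416 - 2724 = -3140$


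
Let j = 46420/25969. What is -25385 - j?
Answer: -659269485/25969 ≈ -25387.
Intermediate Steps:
j = 46420/25969 (j = 46420*(1/25969) = 46420/25969 ≈ 1.7875)
-25385 - j = -25385 - 1*46420/25969 = -25385 - 46420/25969 = -659269485/25969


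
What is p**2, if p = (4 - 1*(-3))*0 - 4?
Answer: 16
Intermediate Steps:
p = -4 (p = (4 + 3)*0 - 4 = 7*0 - 4 = 0 - 4 = -4)
p**2 = (-4)**2 = 16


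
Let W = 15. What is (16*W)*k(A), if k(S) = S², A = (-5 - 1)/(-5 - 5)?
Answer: 432/5 ≈ 86.400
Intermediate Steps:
A = ⅗ (A = -6/(-10) = -6*(-⅒) = ⅗ ≈ 0.60000)
(16*W)*k(A) = (16*15)*(⅗)² = 240*(9/25) = 432/5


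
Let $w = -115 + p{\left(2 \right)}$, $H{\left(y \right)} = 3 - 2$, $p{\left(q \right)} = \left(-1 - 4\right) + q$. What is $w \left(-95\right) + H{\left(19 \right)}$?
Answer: $11211$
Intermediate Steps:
$p{\left(q \right)} = -5 + q$
$H{\left(y \right)} = 1$
$w = -118$ ($w = -115 + \left(-5 + 2\right) = -115 - 3 = -118$)
$w \left(-95\right) + H{\left(19 \right)} = \left(-118\right) \left(-95\right) + 1 = 11210 + 1 = 11211$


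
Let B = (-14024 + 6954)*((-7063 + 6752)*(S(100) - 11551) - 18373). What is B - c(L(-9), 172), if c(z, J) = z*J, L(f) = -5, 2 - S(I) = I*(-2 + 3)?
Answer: -25483573760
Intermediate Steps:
S(I) = 2 - I (S(I) = 2 - I*(-2 + 3) = 2 - I)
c(z, J) = J*z
B = -25483574620 (B = (-14024 + 6954)*((-7063 + 6752)*((2 - 1*100) - 11551) - 18373) = -7070*(-311*((2 - 100) - 11551) - 18373) = -7070*(-311*(-98 - 11551) - 18373) = -7070*(-311*(-11649) - 18373) = -7070*(3622839 - 18373) = -7070*3604466 = -25483574620)
B - c(L(-9), 172) = -25483574620 - 172*(-5) = -25483574620 - 1*(-860) = -25483574620 + 860 = -25483573760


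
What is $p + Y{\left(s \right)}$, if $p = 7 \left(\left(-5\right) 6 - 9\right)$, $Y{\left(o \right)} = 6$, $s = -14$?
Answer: $-267$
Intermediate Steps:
$p = -273$ ($p = 7 \left(-30 - 9\right) = 7 \left(-39\right) = -273$)
$p + Y{\left(s \right)} = -273 + 6 = -267$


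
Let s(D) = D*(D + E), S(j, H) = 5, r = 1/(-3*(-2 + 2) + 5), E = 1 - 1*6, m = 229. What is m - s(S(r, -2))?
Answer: 229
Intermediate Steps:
E = -5 (E = 1 - 6 = -5)
r = ⅕ (r = 1/(-3*0 + 5) = 1/(0 + 5) = 1/5 = ⅕ ≈ 0.20000)
s(D) = D*(-5 + D) (s(D) = D*(D - 5) = D*(-5 + D))
m - s(S(r, -2)) = 229 - 5*(-5 + 5) = 229 - 5*0 = 229 - 1*0 = 229 + 0 = 229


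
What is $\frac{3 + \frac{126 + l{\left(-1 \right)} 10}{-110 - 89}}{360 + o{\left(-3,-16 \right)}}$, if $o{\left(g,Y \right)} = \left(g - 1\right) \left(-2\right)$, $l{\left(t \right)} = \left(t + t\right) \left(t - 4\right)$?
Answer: $\frac{371}{73232} \approx 0.0050661$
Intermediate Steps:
$l{\left(t \right)} = 2 t \left(-4 + t\right)$
$o{\left(g,Y \right)} = 2 - 2 g$ ($o{\left(g,Y \right)} = \left(-1 + g\right) \left(-2\right) = 2 - 2 g$)
$\frac{3 + \frac{126 + l{\left(-1 \right)} 10}{-110 - 89}}{360 + o{\left(-3,-16 \right)}} = \frac{3 + \frac{126 + 2 \left(-1\right) \left(-4 - 1\right) 10}{-110 - 89}}{360 + \left(2 - -6\right)} = \frac{3 + \frac{126 + 2 \left(-1\right) \left(-5\right) 10}{-199}}{360 + \left(2 + 6\right)} = \frac{3 + \left(126 + 10 \cdot 10\right) \left(- \frac{1}{199}\right)}{360 + 8} = \frac{3 + \left(126 + 100\right) \left(- \frac{1}{199}\right)}{368} = \left(3 + 226 \left(- \frac{1}{199}\right)\right) \frac{1}{368} = \left(3 - \frac{226}{199}\right) \frac{1}{368} = \frac{371}{199} \cdot \frac{1}{368} = \frac{371}{73232}$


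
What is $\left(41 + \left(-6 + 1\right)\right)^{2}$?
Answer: $1296$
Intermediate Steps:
$\left(41 + \left(-6 + 1\right)\right)^{2} = \left(41 - 5\right)^{2} = 36^{2} = 1296$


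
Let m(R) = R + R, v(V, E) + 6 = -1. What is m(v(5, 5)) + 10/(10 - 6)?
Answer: -23/2 ≈ -11.500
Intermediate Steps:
v(V, E) = -7 (v(V, E) = -6 - 1 = -7)
m(R) = 2*R
m(v(5, 5)) + 10/(10 - 6) = 2*(-7) + 10/(10 - 6) = -14 + 10/4 = -14 + (1/4)*10 = -14 + 5/2 = -23/2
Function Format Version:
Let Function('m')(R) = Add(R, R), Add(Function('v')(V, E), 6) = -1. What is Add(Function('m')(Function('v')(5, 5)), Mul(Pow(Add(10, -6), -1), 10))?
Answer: Rational(-23, 2) ≈ -11.500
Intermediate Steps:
Function('v')(V, E) = -7 (Function('v')(V, E) = Add(-6, -1) = -7)
Function('m')(R) = Mul(2, R)
Add(Function('m')(Function('v')(5, 5)), Mul(Pow(Add(10, -6), -1), 10)) = Add(Mul(2, -7), Mul(Pow(Add(10, -6), -1), 10)) = Add(-14, Mul(Pow(4, -1), 10)) = Add(-14, Mul(Rational(1, 4), 10)) = Add(-14, Rational(5, 2)) = Rational(-23, 2)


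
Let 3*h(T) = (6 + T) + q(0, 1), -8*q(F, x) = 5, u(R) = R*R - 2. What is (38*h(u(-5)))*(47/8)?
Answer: 202711/96 ≈ 2111.6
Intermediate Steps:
u(R) = -2 + R² (u(R) = R² - 2 = -2 + R²)
q(F, x) = -5/8 (q(F, x) = -⅛*5 = -5/8)
h(T) = 43/24 + T/3 (h(T) = ((6 + T) - 5/8)/3 = (43/8 + T)/3 = 43/24 + T/3)
(38*h(u(-5)))*(47/8) = (38*(43/24 + (-2 + (-5)²)/3))*(47/8) = (38*(43/24 + (-2 + 25)/3))*(47*(⅛)) = (38*(43/24 + (⅓)*23))*(47/8) = (38*(43/24 + 23/3))*(47/8) = (38*(227/24))*(47/8) = (4313/12)*(47/8) = 202711/96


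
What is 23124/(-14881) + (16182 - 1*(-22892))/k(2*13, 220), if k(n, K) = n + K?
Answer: 287885845/1830363 ≈ 157.28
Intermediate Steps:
k(n, K) = K + n
23124/(-14881) + (16182 - 1*(-22892))/k(2*13, 220) = 23124/(-14881) + (16182 - 1*(-22892))/(220 + 2*13) = 23124*(-1/14881) + (16182 + 22892)/(220 + 26) = -23124/14881 + 39074/246 = -23124/14881 + 39074*(1/246) = -23124/14881 + 19537/123 = 287885845/1830363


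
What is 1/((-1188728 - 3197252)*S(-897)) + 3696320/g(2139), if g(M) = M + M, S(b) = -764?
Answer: 6192978496757339/7167550972080 ≈ 864.03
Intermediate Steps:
g(M) = 2*M
1/((-1188728 - 3197252)*S(-897)) + 3696320/g(2139) = 1/(-1188728 - 3197252*(-764)) + 3696320/((2*2139)) = -1/764/(-4385980) + 3696320/4278 = -1/4385980*(-1/764) + 3696320*(1/4278) = 1/3350888720 + 1848160/2139 = 6192978496757339/7167550972080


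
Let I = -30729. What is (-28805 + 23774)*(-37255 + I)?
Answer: 342027504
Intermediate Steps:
(-28805 + 23774)*(-37255 + I) = (-28805 + 23774)*(-37255 - 30729) = -5031*(-67984) = 342027504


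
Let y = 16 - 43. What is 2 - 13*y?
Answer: 353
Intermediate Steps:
y = -27
2 - 13*y = 2 - 13*(-27) = 2 + 351 = 353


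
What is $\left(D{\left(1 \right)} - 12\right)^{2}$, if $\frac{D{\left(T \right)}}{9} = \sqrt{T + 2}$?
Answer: $387 - 216 \sqrt{3} \approx 12.877$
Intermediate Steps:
$D{\left(T \right)} = 9 \sqrt{2 + T}$ ($D{\left(T \right)} = 9 \sqrt{T + 2} = 9 \sqrt{2 + T}$)
$\left(D{\left(1 \right)} - 12\right)^{2} = \left(9 \sqrt{2 + 1} - 12\right)^{2} = \left(9 \sqrt{3} - 12\right)^{2} = \left(-12 + 9 \sqrt{3}\right)^{2}$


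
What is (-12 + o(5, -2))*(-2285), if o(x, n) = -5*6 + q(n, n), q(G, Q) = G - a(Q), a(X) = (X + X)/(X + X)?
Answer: 102825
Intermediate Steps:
a(X) = 1 (a(X) = (2*X)/((2*X)) = (2*X)*(1/(2*X)) = 1)
q(G, Q) = -1 + G (q(G, Q) = G - 1*1 = G - 1 = -1 + G)
o(x, n) = -31 + n (o(x, n) = -5*6 + (-1 + n) = -30 + (-1 + n) = -31 + n)
(-12 + o(5, -2))*(-2285) = (-12 + (-31 - 2))*(-2285) = (-12 - 33)*(-2285) = -45*(-2285) = 102825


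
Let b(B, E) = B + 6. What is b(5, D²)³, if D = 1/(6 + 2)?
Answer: 1331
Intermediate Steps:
D = ⅛ (D = 1/8 = ⅛ ≈ 0.12500)
b(B, E) = 6 + B
b(5, D²)³ = (6 + 5)³ = 11³ = 1331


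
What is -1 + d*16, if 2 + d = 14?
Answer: 191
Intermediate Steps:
d = 12 (d = -2 + 14 = 12)
-1 + d*16 = -1 + 12*16 = -1 + 192 = 191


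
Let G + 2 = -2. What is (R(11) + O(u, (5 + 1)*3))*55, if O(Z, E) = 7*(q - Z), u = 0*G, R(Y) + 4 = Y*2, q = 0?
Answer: 990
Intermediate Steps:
G = -4 (G = -2 - 2 = -4)
R(Y) = -4 + 2*Y (R(Y) = -4 + Y*2 = -4 + 2*Y)
u = 0 (u = 0*(-4) = 0)
O(Z, E) = -7*Z (O(Z, E) = 7*(0 - Z) = 7*(-Z) = -7*Z)
(R(11) + O(u, (5 + 1)*3))*55 = ((-4 + 2*11) - 7*0)*55 = ((-4 + 22) + 0)*55 = (18 + 0)*55 = 18*55 = 990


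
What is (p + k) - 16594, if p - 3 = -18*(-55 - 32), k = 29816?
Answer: 14791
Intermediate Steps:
p = 1569 (p = 3 - 18*(-55 - 32) = 3 - 18*(-87) = 3 + 1566 = 1569)
(p + k) - 16594 = (1569 + 29816) - 16594 = 31385 - 16594 = 14791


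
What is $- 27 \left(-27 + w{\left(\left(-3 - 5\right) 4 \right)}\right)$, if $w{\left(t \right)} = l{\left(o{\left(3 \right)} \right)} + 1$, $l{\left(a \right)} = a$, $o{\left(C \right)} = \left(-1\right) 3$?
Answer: $783$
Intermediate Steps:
$o{\left(C \right)} = -3$
$w{\left(t \right)} = -2$ ($w{\left(t \right)} = -3 + 1 = -2$)
$- 27 \left(-27 + w{\left(\left(-3 - 5\right) 4 \right)}\right) = - 27 \left(-27 - 2\right) = \left(-27\right) \left(-29\right) = 783$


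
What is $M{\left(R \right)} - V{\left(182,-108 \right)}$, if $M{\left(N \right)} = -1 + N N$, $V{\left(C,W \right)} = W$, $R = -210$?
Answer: $44207$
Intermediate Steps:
$M{\left(N \right)} = -1 + N^{2}$
$M{\left(R \right)} - V{\left(182,-108 \right)} = \left(-1 + \left(-210\right)^{2}\right) - -108 = \left(-1 + 44100\right) + 108 = 44099 + 108 = 44207$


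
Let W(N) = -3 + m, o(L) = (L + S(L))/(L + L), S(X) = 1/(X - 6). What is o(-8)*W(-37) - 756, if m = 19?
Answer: -10471/14 ≈ -747.93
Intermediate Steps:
S(X) = 1/(-6 + X)
o(L) = (L + 1/(-6 + L))/(2*L) (o(L) = (L + 1/(-6 + L))/(L + L) = (L + 1/(-6 + L))/((2*L)) = (L + 1/(-6 + L))*(1/(2*L)) = (L + 1/(-6 + L))/(2*L))
W(N) = 16 (W(N) = -3 + 19 = 16)
o(-8)*W(-37) - 756 = ((½)*(1 - 8*(-6 - 8))/(-8*(-6 - 8)))*16 - 756 = ((½)*(-⅛)*(1 - 8*(-14))/(-14))*16 - 756 = ((½)*(-⅛)*(-1/14)*(1 + 112))*16 - 756 = ((½)*(-⅛)*(-1/14)*113)*16 - 756 = (113/224)*16 - 756 = 113/14 - 756 = -10471/14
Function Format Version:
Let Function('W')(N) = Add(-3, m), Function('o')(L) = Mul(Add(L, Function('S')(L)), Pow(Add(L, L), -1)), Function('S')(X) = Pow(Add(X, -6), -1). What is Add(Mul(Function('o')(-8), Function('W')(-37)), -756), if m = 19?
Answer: Rational(-10471, 14) ≈ -747.93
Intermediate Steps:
Function('S')(X) = Pow(Add(-6, X), -1)
Function('o')(L) = Mul(Rational(1, 2), Pow(L, -1), Add(L, Pow(Add(-6, L), -1))) (Function('o')(L) = Mul(Add(L, Pow(Add(-6, L), -1)), Pow(Add(L, L), -1)) = Mul(Add(L, Pow(Add(-6, L), -1)), Pow(Mul(2, L), -1)) = Mul(Add(L, Pow(Add(-6, L), -1)), Mul(Rational(1, 2), Pow(L, -1))) = Mul(Rational(1, 2), Pow(L, -1), Add(L, Pow(Add(-6, L), -1))))
Function('W')(N) = 16 (Function('W')(N) = Add(-3, 19) = 16)
Add(Mul(Function('o')(-8), Function('W')(-37)), -756) = Add(Mul(Mul(Rational(1, 2), Pow(-8, -1), Pow(Add(-6, -8), -1), Add(1, Mul(-8, Add(-6, -8)))), 16), -756) = Add(Mul(Mul(Rational(1, 2), Rational(-1, 8), Pow(-14, -1), Add(1, Mul(-8, -14))), 16), -756) = Add(Mul(Mul(Rational(1, 2), Rational(-1, 8), Rational(-1, 14), Add(1, 112)), 16), -756) = Add(Mul(Mul(Rational(1, 2), Rational(-1, 8), Rational(-1, 14), 113), 16), -756) = Add(Mul(Rational(113, 224), 16), -756) = Add(Rational(113, 14), -756) = Rational(-10471, 14)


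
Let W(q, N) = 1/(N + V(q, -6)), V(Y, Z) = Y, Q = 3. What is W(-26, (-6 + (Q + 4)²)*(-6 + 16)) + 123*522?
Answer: 25939225/404 ≈ 64206.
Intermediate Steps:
W(q, N) = 1/(N + q)
W(-26, (-6 + (Q + 4)²)*(-6 + 16)) + 123*522 = 1/((-6 + (3 + 4)²)*(-6 + 16) - 26) + 123*522 = 1/((-6 + 7²)*10 - 26) + 64206 = 1/((-6 + 49)*10 - 26) + 64206 = 1/(43*10 - 26) + 64206 = 1/(430 - 26) + 64206 = 1/404 + 64206 = 25939225/404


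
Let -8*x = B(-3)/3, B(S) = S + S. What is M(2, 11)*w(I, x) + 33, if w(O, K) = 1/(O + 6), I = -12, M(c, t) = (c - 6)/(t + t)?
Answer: 1090/33 ≈ 33.030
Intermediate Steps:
B(S) = 2*S
M(c, t) = (-6 + c)/(2*t) (M(c, t) = (-6 + c)/((2*t)) = (-6 + c)*(1/(2*t)) = (-6 + c)/(2*t))
x = 1/4 (x = -2*(-3)/(8*3) = -(-3)/(4*3) = -1/8*(-2) = 1/4 ≈ 0.25000)
w(O, K) = 1/(6 + O)
M(2, 11)*w(I, x) + 33 = ((1/2)*(-6 + 2)/11)/(6 - 12) + 33 = ((1/2)*(1/11)*(-4))/(-6) + 33 = -2/11*(-1/6) + 33 = 1/33 + 33 = 1090/33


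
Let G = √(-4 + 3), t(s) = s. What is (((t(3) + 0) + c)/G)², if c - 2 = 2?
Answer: -49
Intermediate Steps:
c = 4 (c = 2 + 2 = 4)
G = I (G = √(-1) = I ≈ 1.0*I)
(((t(3) + 0) + c)/G)² = (((3 + 0) + 4)/I)² = ((3 + 4)*(-I))² = (7*(-I))² = (-7*I)² = -49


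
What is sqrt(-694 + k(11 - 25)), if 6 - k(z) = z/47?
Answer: I*sqrt(1519134)/47 ≈ 26.224*I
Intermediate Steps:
k(z) = 6 - z/47
sqrt(-694 + k(11 - 25)) = sqrt(-694 + (6 - (11 - 25)/47)) = sqrt(-694 + (6 - 1/47*(-14))) = sqrt(-694 + (6 + 14/47)) = sqrt(-694 + 296/47) = sqrt(-32322/47) = I*sqrt(1519134)/47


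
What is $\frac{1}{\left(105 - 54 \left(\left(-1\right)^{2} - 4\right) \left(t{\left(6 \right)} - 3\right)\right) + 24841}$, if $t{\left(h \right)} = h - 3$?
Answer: $\frac{1}{24946} \approx 4.0087 \cdot 10^{-5}$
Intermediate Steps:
$t{\left(h \right)} = -3 + h$ ($t{\left(h \right)} = h - 3 = -3 + h$)
$\frac{1}{\left(105 - 54 \left(\left(-1\right)^{2} - 4\right) \left(t{\left(6 \right)} - 3\right)\right) + 24841} = \frac{1}{\left(105 - 54 \left(\left(-1\right)^{2} - 4\right) \left(\left(-3 + 6\right) - 3\right)\right) + 24841} = \frac{1}{\left(105 - 54 \left(1 - 4\right) \left(3 - 3\right)\right) + 24841} = \frac{1}{\left(105 - 54 \left(\left(-3\right) 0\right)\right) + 24841} = \frac{1}{\left(105 - 0\right) + 24841} = \frac{1}{\left(105 + 0\right) + 24841} = \frac{1}{105 + 24841} = \frac{1}{24946}$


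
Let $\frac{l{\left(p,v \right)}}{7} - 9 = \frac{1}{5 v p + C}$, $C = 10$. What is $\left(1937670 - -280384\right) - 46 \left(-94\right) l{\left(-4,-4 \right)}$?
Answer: $\frac{112086104}{45} \approx 2.4908 \cdot 10^{6}$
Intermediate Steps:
$l{\left(p,v \right)} = 63 + \frac{7}{10 + 5 p v}$ ($l{\left(p,v \right)} = 63 + \frac{7}{5 v p + 10} = 63 + \frac{7}{5 p v + 10} = 63 + \frac{7}{10 + 5 p v}$)
$\left(1937670 - -280384\right) - 46 \left(-94\right) l{\left(-4,-4 \right)} = \left(1937670 - -280384\right) - 46 \left(-94\right) \frac{7 \left(91 + 45 \left(-4\right) \left(-4\right)\right)}{5 \left(2 - -16\right)} = \left(1937670 + 280384\right) - - 4324 \frac{7 \left(91 + 720\right)}{5 \left(2 + 16\right)} = 2218054 - - 4324 \cdot \frac{7}{5} \cdot \frac{1}{18} \cdot 811 = 2218054 - \left(-4324\right) \frac{5677}{90} = 2218054 - - \frac{12273674}{45} = 2218054 + \frac{12273674}{45} = \frac{112086104}{45}$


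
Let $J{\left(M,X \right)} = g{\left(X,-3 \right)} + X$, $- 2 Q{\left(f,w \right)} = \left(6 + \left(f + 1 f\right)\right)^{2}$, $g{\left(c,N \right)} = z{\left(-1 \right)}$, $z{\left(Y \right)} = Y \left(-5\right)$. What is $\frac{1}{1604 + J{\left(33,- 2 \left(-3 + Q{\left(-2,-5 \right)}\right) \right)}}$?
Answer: $\frac{1}{1619} \approx 0.00061767$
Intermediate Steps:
$z{\left(Y \right)} = - 5 Y$
$g{\left(c,N \right)} = 5$ ($g{\left(c,N \right)} = \left(-5\right) \left(-1\right) = 5$)
$Q{\left(f,w \right)} = - \frac{\left(6 + 2 f\right)^{2}}{2}$ ($Q{\left(f,w \right)} = - \frac{\left(6 + \left(f + 1 f\right)\right)^{2}}{2} = - \frac{\left(6 + \left(f + f\right)\right)^{2}}{2} = - \frac{\left(6 + 2 f\right)^{2}}{2}$)
$J{\left(M,X \right)} = 5 + X$
$\frac{1}{1604 + J{\left(33,- 2 \left(-3 + Q{\left(-2,-5 \right)}\right) \right)}} = \frac{1}{1604 - \left(-5 + 2 \left(-3 - 2 \left(3 - 2\right)^{2}\right)\right)} = \frac{1}{1604 - \left(-5 + 2 \left(-3 - 2 \cdot 1^{2}\right)\right)} = \frac{1}{1604 - \left(-5 + 2 \left(-3 - 2\right)\right)} = \frac{1}{1604 + \left(5 - -10\right)} = \frac{1}{1604 + \left(5 + 10\right)} = \frac{1}{1604 + 15} = \frac{1}{1619}$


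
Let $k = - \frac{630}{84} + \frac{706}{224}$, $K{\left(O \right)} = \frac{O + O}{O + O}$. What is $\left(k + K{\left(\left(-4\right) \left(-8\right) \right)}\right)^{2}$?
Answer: $\frac{140625}{12544} \approx 11.211$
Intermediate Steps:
$K{\left(O \right)} = 1$ ($K{\left(O \right)} = \frac{2 O}{2 O} = 2 O \frac{1}{2 O} = 1$)
$k = - \frac{487}{112}$ ($k = \left(-630\right) \frac{1}{84} + 706 \cdot \frac{1}{224} = - \frac{15}{2} + \frac{353}{112} = - \frac{487}{112} \approx -4.3482$)
$\left(k + K{\left(\left(-4\right) \left(-8\right) \right)}\right)^{2} = \left(- \frac{487}{112} + 1\right)^{2} = \left(- \frac{375}{112}\right)^{2} = \frac{140625}{12544}$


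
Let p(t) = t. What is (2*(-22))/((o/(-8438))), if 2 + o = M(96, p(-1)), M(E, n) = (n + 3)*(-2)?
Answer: -185636/3 ≈ -61879.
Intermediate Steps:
M(E, n) = -6 - 2*n (M(E, n) = (3 + n)*(-2) = -6 - 2*n)
o = -6 (o = -2 + (-6 - 2*(-1)) = -2 + (-6 + 2) = -2 - 4 = -6)
(2*(-22))/((o/(-8438))) = (2*(-22))/((-6/(-8438))) = -44/((-6*(-1/8438))) = -44/3/4219 = -44*4219/3 = -185636/3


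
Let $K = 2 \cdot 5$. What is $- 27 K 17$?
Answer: $-4590$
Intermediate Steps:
$K = 10$
$- 27 K 17 = \left(-27\right) 10 \cdot 17 = \left(-270\right) 17 = -4590$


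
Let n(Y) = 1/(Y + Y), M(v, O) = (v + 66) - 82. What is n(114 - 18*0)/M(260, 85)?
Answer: 1/55632 ≈ 1.7975e-5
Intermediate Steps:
M(v, O) = -16 + v (M(v, O) = (66 + v) - 82 = -16 + v)
n(Y) = 1/(2*Y)
n(114 - 18*0)/M(260, 85) = (1/(2*(114 - 18*0)))/(-16 + 260) = (1/(2*(114 - 1*0)))/244 = (1/(2*(114 + 0)))*(1/244) = ((½)/114)*(1/244) = ((½)*(1/114))*(1/244) = (1/228)*(1/244) = 1/55632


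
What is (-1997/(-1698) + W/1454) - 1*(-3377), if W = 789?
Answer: 2085422911/617223 ≈ 3378.7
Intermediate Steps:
(-1997/(-1698) + W/1454) - 1*(-3377) = (-1997/(-1698) + 789/1454) - 1*(-3377) = (-1997*(-1/1698) + 789*(1/1454)) + 3377 = (1997/1698 + 789/1454) + 3377 = 1060840/617223 + 3377 = 2085422911/617223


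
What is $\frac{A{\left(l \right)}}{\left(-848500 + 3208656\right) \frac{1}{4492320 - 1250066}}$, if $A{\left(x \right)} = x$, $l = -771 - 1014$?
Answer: $- \frac{2893711695}{1180078} \approx -2452.1$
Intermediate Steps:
$l = -1785$
$\frac{A{\left(l \right)}}{\left(-848500 + 3208656\right) \frac{1}{4492320 - 1250066}} = - \frac{1785}{\left(-848500 + 3208656\right) \frac{1}{4492320 - 1250066}} = - \frac{1785}{2360156 \cdot \frac{1}{3242254}} = - \frac{1785}{\frac{1180078}{1621127}} = \left(-1785\right) \frac{1621127}{1180078} = - \frac{2893711695}{1180078}$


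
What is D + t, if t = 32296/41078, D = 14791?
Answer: 303808497/20539 ≈ 14792.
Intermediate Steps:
t = 16148/20539 (t = 32296*(1/41078) = 16148/20539 ≈ 0.78621)
D + t = 14791 + 16148/20539 = 303808497/20539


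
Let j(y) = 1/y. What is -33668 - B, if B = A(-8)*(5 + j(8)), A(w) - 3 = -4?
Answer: -269303/8 ≈ -33663.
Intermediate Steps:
A(w) = -1 (A(w) = 3 - 4 = -1)
B = -41/8 (B = -(5 + 1/8) = -(5 + ⅛) = -1*41/8 = -41/8 ≈ -5.1250)
-33668 - B = -33668 - 1*(-41/8) = -33668 + 41/8 = -269303/8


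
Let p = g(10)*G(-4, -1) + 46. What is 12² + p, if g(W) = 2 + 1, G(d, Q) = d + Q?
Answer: 175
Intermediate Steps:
G(d, Q) = Q + d
g(W) = 3
p = 31 (p = 3*(-1 - 4) + 46 = 3*(-5) + 46 = -15 + 46 = 31)
12² + p = 12² + 31 = 144 + 31 = 175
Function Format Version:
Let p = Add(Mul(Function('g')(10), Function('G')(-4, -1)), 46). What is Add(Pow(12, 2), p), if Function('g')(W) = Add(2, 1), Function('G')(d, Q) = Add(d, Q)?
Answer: 175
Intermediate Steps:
Function('G')(d, Q) = Add(Q, d)
Function('g')(W) = 3
p = 31 (p = Add(Mul(3, Add(-1, -4)), 46) = Add(Mul(3, -5), 46) = Add(-15, 46) = 31)
Add(Pow(12, 2), p) = Add(Pow(12, 2), 31) = Add(144, 31) = 175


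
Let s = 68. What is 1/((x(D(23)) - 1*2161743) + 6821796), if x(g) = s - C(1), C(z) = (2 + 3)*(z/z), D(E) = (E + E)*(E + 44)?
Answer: 1/4660116 ≈ 2.1459e-7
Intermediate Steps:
D(E) = 2*E*(44 + E) (D(E) = (2*E)*(44 + E) = 2*E*(44 + E))
C(z) = 5 (C(z) = 5*1 = 5)
x(g) = 63 (x(g) = 68 - 1*5 = 68 - 5 = 63)
1/((x(D(23)) - 1*2161743) + 6821796) = 1/((63 - 1*2161743) + 6821796) = 1/((63 - 2161743) + 6821796) = 1/(-2161680 + 6821796) = 1/4660116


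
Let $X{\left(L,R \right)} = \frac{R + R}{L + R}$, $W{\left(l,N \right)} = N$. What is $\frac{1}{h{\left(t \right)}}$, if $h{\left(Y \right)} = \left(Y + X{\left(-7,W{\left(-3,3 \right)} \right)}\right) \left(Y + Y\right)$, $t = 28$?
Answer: $\frac{1}{1484} \approx 0.00067385$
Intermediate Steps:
$X{\left(L,R \right)} = \frac{2 R}{L + R}$
$h{\left(Y \right)} = 2 Y \left(- \frac{3}{2} + Y\right)$ ($h{\left(Y \right)} = \left(Y + 2 \cdot 3 \frac{1}{-7 + 3}\right) \left(Y + Y\right) = \left(Y + 2 \cdot 3 \frac{1}{-4}\right) 2 Y = \left(Y + 2 \cdot 3 \left(- \frac{1}{4}\right)\right) 2 Y = \left(Y - \frac{3}{2}\right) 2 Y = \left(- \frac{3}{2} + Y\right) 2 Y = 2 Y \left(- \frac{3}{2} + Y\right)$)
$\frac{1}{h{\left(t \right)}} = \frac{1}{28 \left(-3 + 2 \cdot 28\right)} = \frac{1}{28 \left(-3 + 56\right)} = \frac{1}{28 \cdot 53} = \frac{1}{1484}$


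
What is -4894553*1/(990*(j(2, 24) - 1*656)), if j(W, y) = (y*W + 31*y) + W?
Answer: -4894553/136620 ≈ -35.826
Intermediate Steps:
j(W, y) = W + 31*y + W*y (j(W, y) = (W*y + 31*y) + W = (31*y + W*y) + W = W + 31*y + W*y)
-4894553*1/(990*(j(2, 24) - 1*656)) = -4894553*1/(990*((2 + 31*24 + 2*24) - 1*656)) = -4894553*1/(990*((2 + 744 + 48) - 656)) = -4894553*1/(990*(794 - 656)) = -4894553/(990*138) = -4894553/136620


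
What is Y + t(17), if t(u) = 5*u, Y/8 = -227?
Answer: -1731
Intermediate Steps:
Y = -1816 (Y = 8*(-227) = -1816)
Y + t(17) = -1816 + 5*17 = -1816 + 85 = -1731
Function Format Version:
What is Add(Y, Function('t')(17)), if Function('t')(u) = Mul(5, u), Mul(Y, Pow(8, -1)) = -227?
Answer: -1731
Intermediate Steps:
Y = -1816 (Y = Mul(8, -227) = -1816)
Add(Y, Function('t')(17)) = Add(-1816, Mul(5, 17)) = Add(-1816, 85) = -1731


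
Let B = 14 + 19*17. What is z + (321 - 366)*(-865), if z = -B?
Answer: 38588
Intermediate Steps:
B = 337 (B = 14 + 323 = 337)
z = -337 (z = -1*337 = -337)
z + (321 - 366)*(-865) = -337 + (321 - 366)*(-865) = -337 - 45*(-865) = -337 + 38925 = 38588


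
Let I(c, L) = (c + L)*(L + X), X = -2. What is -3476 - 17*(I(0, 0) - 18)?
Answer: -3170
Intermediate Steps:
I(c, L) = (-2 + L)*(L + c) (I(c, L) = (c + L)*(L - 2) = (L + c)*(-2 + L) = (-2 + L)*(L + c))
-3476 - 17*(I(0, 0) - 18) = -3476 - 17*((0² - 2*0 - 2*0 + 0*0) - 18) = -3476 - 17*((0 + 0 + 0 + 0) - 18) = -3476 - 17*(0 - 18) = -3476 - 17*(-18) = -3476 + 306 = -3170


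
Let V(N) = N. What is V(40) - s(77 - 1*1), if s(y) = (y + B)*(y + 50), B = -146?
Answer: 8860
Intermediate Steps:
s(y) = (-146 + y)*(50 + y) (s(y) = (y - 146)*(y + 50) = (-146 + y)*(50 + y))
V(40) - s(77 - 1*1) = 40 - (-7300 + (77 - 1*1)² - 96*(77 - 1*1)) = 40 - (-7300 + (77 - 1)² - 96*(77 - 1)) = 40 - (-7300 + 76² - 96*76) = 40 - (-7300 + 5776 - 7296) = 40 - 1*(-8820) = 40 + 8820 = 8860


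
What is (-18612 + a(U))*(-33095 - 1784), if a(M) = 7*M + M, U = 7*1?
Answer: 647214724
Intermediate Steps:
U = 7
a(M) = 8*M
(-18612 + a(U))*(-33095 - 1784) = (-18612 + 8*7)*(-33095 - 1784) = (-18612 + 56)*(-34879) = -18556*(-34879) = 647214724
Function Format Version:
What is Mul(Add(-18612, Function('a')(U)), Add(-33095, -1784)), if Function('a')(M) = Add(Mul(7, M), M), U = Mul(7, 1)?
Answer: 647214724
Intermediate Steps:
U = 7
Function('a')(M) = Mul(8, M)
Mul(Add(-18612, Function('a')(U)), Add(-33095, -1784)) = Mul(Add(-18612, Mul(8, 7)), Add(-33095, -1784)) = Mul(Add(-18612, 56), -34879) = Mul(-18556, -34879) = 647214724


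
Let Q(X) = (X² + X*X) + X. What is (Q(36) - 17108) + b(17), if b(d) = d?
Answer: -14463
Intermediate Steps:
Q(X) = X + 2*X² (Q(X) = (X² + X²) + X = 2*X² + X = X + 2*X²)
(Q(36) - 17108) + b(17) = (36*(1 + 2*36) - 17108) + 17 = (36*(1 + 72) - 17108) + 17 = (36*73 - 17108) + 17 = (2628 - 17108) + 17 = -14480 + 17 = -14463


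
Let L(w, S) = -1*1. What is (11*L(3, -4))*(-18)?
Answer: 198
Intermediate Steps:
L(w, S) = -1
(11*L(3, -4))*(-18) = (11*(-1))*(-18) = -11*(-18) = 198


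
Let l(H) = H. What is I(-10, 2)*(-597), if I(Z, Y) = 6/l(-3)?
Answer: 1194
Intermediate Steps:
I(Z, Y) = -2 (I(Z, Y) = 6/(-3) = 6*(-⅓) = -2)
I(-10, 2)*(-597) = -2*(-597) = 1194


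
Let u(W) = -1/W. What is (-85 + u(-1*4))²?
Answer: 114921/16 ≈ 7182.6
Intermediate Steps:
(-85 + u(-1*4))² = (-85 - 1/((-1*4)))² = (-85 - 1/(-4))² = (-85 - 1*(-¼))² = (-85 + ¼)² = (-339/4)² = 114921/16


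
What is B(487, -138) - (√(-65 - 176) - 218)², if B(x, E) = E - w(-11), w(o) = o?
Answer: -47410 + 436*I*√241 ≈ -47410.0 + 6768.5*I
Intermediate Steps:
B(x, E) = 11 + E (B(x, E) = E - 1*(-11) = E + 11 = 11 + E)
B(487, -138) - (√(-65 - 176) - 218)² = (11 - 138) - (√(-65 - 176) - 218)² = -127 - (√(-241) - 218)² = -127 - (I*√241 - 218)² = -127 - (-218 + I*√241)²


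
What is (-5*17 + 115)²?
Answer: 900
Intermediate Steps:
(-5*17 + 115)² = (-85 + 115)² = 30² = 900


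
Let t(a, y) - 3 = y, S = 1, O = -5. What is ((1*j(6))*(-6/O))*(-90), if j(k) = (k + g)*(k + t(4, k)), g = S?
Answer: -11340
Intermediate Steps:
g = 1
t(a, y) = 3 + y
j(k) = (1 + k)*(3 + 2*k) (j(k) = (k + 1)*(k + (3 + k)) = (1 + k)*(3 + 2*k))
((1*j(6))*(-6/O))*(-90) = ((1*(3 + 2*6**2 + 5*6))*(-6/(-5)))*(-90) = ((1*(3 + 2*36 + 30))*(-6*(-1/5)))*(-90) = ((1*(3 + 72 + 30))*(6/5))*(-90) = ((1*105)*(6/5))*(-90) = (105*(6/5))*(-90) = 126*(-90) = -11340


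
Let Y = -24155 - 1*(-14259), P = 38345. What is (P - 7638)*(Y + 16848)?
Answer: 213475064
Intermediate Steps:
Y = -9896 (Y = -24155 + 14259 = -9896)
(P - 7638)*(Y + 16848) = (38345 - 7638)*(-9896 + 16848) = 30707*6952 = 213475064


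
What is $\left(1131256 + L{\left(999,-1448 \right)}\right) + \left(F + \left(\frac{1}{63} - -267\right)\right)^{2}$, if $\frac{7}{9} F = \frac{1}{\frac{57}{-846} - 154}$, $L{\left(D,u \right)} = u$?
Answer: $\frac{8998709304726743632}{7492050339921} \approx 1.2011 \cdot 10^{6}$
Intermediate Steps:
$F = - \frac{2538}{304129}$ ($F = \frac{9}{7 \left(\frac{57}{-846} - 154\right)} = \frac{9}{7 \left(57 \left(- \frac{1}{846}\right) - 154\right)} = \frac{9}{7 \left(- \frac{19}{282} - 154\right)} = \frac{9}{7 \left(- \frac{43447}{282}\right)} = \frac{9}{7} \left(- \frac{282}{43447}\right) = - \frac{2538}{304129} \approx -0.0083451$)
$\left(1131256 + L{\left(999,-1448 \right)}\right) + \left(F + \left(\frac{1}{63} - -267\right)\right)^{2} = \left(1131256 - 1448\right) + \left(- \frac{2538}{304129} + \left(\frac{1}{63} - -267\right)\right)^{2} = 1129808 + \left(- \frac{2538}{304129} + \left(\frac{1}{63} + 267\right)\right)^{2} = 1129808 + \left(- \frac{2538}{304129} + \frac{16822}{63}\right)^{2} = 1129808 + \left(\frac{730842592}{2737161}\right)^{2} = 1129808 + \frac{534130894281278464}{7492050339921} = \frac{8998709304726743632}{7492050339921}$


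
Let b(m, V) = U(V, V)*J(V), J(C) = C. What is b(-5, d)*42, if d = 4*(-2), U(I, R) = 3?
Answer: -1008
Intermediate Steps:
d = -8
b(m, V) = 3*V
b(-5, d)*42 = (3*(-8))*42 = -24*42 = -1008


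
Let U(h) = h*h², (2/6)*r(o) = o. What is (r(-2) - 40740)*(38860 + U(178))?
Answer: -231380724552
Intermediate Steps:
r(o) = 3*o
U(h) = h³
(r(-2) - 40740)*(38860 + U(178)) = (3*(-2) - 40740)*(38860 + 178³) = (-6 - 40740)*(38860 + 5639752) = -40746*5678612 = -231380724552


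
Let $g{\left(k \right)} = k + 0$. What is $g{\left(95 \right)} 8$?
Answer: $760$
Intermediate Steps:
$g{\left(k \right)} = k$
$g{\left(95 \right)} 8 = 95 \cdot 8 = 760$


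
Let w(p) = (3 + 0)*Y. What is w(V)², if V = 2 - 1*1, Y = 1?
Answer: 9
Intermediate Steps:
V = 1 (V = 2 - 1 = 1)
w(p) = 3 (w(p) = (3 + 0)*1 = 3*1 = 3)
w(V)² = 3² = 9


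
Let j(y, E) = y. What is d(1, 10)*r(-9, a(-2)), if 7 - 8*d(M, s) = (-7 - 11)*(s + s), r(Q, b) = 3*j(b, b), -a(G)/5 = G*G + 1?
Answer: -27525/8 ≈ -3440.6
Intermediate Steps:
a(G) = -5 - 5*G² (a(G) = -5*(G*G + 1) = -5*(G² + 1) = -5*(1 + G²) = -5 - 5*G²)
r(Q, b) = 3*b
d(M, s) = 7/8 + 9*s/2 (d(M, s) = 7/8 - (-7 - 11)*(s + s)/8 = 7/8 - (-9)*2*s/4 = 7/8 - (-9)*s/2 = 7/8 + 9*s/2)
d(1, 10)*r(-9, a(-2)) = (7/8 + (9/2)*10)*(3*(-5 - 5*(-2)²)) = (7/8 + 45)*(3*(-5 - 5*4)) = 367*(3*(-5 - 20))/8 = 367*(3*(-25))/8 = (367/8)*(-75) = -27525/8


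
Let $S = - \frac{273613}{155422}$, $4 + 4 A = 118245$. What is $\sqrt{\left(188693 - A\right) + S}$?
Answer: $\frac{\sqrt{3843967878621965}}{155422} \approx 398.91$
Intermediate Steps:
$A = \frac{118241}{4}$ ($A = -1 + \frac{1}{4} \cdot 118245 = -1 + \frac{118245}{4} = \frac{118241}{4} \approx 29560.0$)
$S = - \frac{273613}{155422}$ ($S = \left(-273613\right) \frac{1}{155422} = - \frac{273613}{155422} \approx -1.7605$)
$\sqrt{\left(188693 - A\right) + S} = \sqrt{\left(188693 - \frac{118241}{4}\right) - \frac{273613}{155422}} = \sqrt{\frac{636531}{4} - \frac{273613}{155422}} = \sqrt{\frac{49464913315}{310844}} = \frac{\sqrt{3843967878621965}}{155422}$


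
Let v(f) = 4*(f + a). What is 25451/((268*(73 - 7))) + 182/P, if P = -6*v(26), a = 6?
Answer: 113383/94336 ≈ 1.2019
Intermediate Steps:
v(f) = 24 + 4*f (v(f) = 4*(f + 6) = 4*(6 + f) = 24 + 4*f)
P = -768 (P = -6*(24 + 4*26) = -6*(24 + 104) = -6*128 = -768)
25451/((268*(73 - 7))) + 182/P = 25451/((268*(73 - 7))) + 182/(-768) = 25451/((268*(73 - 1*7))) + 182*(-1/768) = 25451/((268*(73 - 7))) - 91/384 = 25451/((268*66)) - 91/384 = 25451/17688 - 91/384 = 113383/94336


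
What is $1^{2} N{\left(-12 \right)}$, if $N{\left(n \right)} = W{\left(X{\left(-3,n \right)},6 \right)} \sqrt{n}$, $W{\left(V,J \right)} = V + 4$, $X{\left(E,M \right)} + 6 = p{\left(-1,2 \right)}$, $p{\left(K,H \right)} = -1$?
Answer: $- 6 i \sqrt{3} \approx - 10.392 i$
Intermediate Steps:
$X{\left(E,M \right)} = -7$ ($X{\left(E,M \right)} = -6 - 1 = -7$)
$W{\left(V,J \right)} = 4 + V$
$N{\left(n \right)} = - 3 \sqrt{n}$ ($N{\left(n \right)} = \left(4 - 7\right) \sqrt{n} = - 3 \sqrt{n}$)
$1^{2} N{\left(-12 \right)} = 1^{2} \left(- 3 \sqrt{-12}\right) = 1 \left(- 3 \cdot 2 i \sqrt{3}\right) = 1 \left(- 6 i \sqrt{3}\right) = - 6 i \sqrt{3}$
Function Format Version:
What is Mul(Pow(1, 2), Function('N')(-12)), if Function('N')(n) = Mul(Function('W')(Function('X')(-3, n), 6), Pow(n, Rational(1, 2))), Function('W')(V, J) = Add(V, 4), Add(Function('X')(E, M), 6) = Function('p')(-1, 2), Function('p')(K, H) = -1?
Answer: Mul(-6, I, Pow(3, Rational(1, 2))) ≈ Mul(-10.392, I)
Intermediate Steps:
Function('X')(E, M) = -7 (Function('X')(E, M) = Add(-6, -1) = -7)
Function('W')(V, J) = Add(4, V)
Function('N')(n) = Mul(-3, Pow(n, Rational(1, 2))) (Function('N')(n) = Mul(Add(4, -7), Pow(n, Rational(1, 2))) = Mul(-3, Pow(n, Rational(1, 2))))
Mul(Pow(1, 2), Function('N')(-12)) = Mul(Pow(1, 2), Mul(-3, Pow(-12, Rational(1, 2)))) = Mul(1, Mul(-3, Mul(2, I, Pow(3, Rational(1, 2))))) = Mul(1, Mul(-6, I, Pow(3, Rational(1, 2)))) = Mul(-6, I, Pow(3, Rational(1, 2)))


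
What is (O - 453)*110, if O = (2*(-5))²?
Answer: -38830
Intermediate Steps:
O = 100 (O = (-10)² = 100)
(O - 453)*110 = (100 - 453)*110 = -353*110 = -38830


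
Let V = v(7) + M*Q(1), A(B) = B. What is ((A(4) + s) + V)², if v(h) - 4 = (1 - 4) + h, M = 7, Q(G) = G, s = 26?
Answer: 2025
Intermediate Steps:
v(h) = 1 + h (v(h) = 4 + ((1 - 4) + h) = 4 + (-3 + h) = 1 + h)
V = 15 (V = (1 + 7) + 7*1 = 8 + 7 = 15)
((A(4) + s) + V)² = ((4 + 26) + 15)² = (30 + 15)² = 45² = 2025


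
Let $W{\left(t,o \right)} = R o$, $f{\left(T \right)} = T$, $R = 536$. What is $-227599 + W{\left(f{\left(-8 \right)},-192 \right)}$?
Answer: $-330511$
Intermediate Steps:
$W{\left(t,o \right)} = 536 o$
$-227599 + W{\left(f{\left(-8 \right)},-192 \right)} = -227599 + 536 \left(-192\right) = -227599 - 102912 = -330511$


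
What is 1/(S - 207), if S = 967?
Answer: 1/760 ≈ 0.0013158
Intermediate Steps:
1/(S - 207) = 1/(967 - 207) = 1/760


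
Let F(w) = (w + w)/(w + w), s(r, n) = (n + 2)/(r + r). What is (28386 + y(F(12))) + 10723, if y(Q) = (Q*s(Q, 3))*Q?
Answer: 78223/2 ≈ 39112.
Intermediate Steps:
s(r, n) = (2 + n)/(2*r) (s(r, n) = (2 + n)/((2*r)) = (2 + n)*(1/(2*r)) = (2 + n)/(2*r))
F(w) = 1 (F(w) = (2*w)/((2*w)) = (2*w)*(1/(2*w)) = 1)
y(Q) = 5*Q/2 (y(Q) = (Q*((2 + 3)/(2*Q)))*Q = (Q*((1/2)*5/Q))*Q = (Q*(5/(2*Q)))*Q = 5*Q/2)
(28386 + y(F(12))) + 10723 = (28386 + (5/2)*1) + 10723 = (28386 + 5/2) + 10723 = 56777/2 + 10723 = 78223/2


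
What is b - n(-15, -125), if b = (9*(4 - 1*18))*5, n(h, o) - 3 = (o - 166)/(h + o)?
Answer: -88911/140 ≈ -635.08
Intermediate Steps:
n(h, o) = 3 + (-166 + o)/(h + o) (n(h, o) = 3 + (o - 166)/(h + o) = 3 + (-166 + o)/(h + o))
b = -630 (b = (9*(4 - 18))*5 = (9*(-14))*5 = -126*5 = -630)
b - n(-15, -125) = -630 - (-166 + 3*(-15) + 4*(-125))/(-15 - 125) = -630 - (-166 - 45 - 500)/(-140) = -630 - (-1)*(-711)/140 = -630 - 1*711/140 = -630 - 711/140 = -88911/140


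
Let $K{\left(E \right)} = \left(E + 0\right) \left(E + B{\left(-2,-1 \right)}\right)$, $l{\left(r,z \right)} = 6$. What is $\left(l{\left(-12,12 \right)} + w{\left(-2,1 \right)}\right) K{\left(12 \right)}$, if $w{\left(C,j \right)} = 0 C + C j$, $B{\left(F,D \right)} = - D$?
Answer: $624$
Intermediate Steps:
$w{\left(C,j \right)} = C j$ ($w{\left(C,j \right)} = 0 + C j = C j$)
$K{\left(E \right)} = E \left(1 + E\right)$ ($K{\left(E \right)} = \left(E + 0\right) \left(E - -1\right) = E \left(E + 1\right) = E \left(1 + E\right)$)
$\left(l{\left(-12,12 \right)} + w{\left(-2,1 \right)}\right) K{\left(12 \right)} = \left(6 - 2\right) 12 \left(1 + 12\right) = \left(6 - 2\right) 12 \cdot 13 = 4 \cdot 156 = 624$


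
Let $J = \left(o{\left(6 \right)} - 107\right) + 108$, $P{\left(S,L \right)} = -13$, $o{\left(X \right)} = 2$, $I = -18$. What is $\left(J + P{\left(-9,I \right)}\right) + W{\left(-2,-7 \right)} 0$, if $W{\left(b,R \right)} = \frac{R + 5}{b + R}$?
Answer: $-10$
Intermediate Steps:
$W{\left(b,R \right)} = \frac{5 + R}{R + b}$
$J = 3$ ($J = \left(2 - 107\right) + 108 = -105 + 108 = 3$)
$\left(J + P{\left(-9,I \right)}\right) + W{\left(-2,-7 \right)} 0 = \left(3 - 13\right) + \frac{5 - 7}{-7 - 2} \cdot 0 = -10 + \frac{1}{-9} \left(-2\right) 0 = -10 + \left(- \frac{1}{9}\right) \left(-2\right) 0 = -10 + \frac{2}{9} \cdot 0 = -10 + 0 = -10$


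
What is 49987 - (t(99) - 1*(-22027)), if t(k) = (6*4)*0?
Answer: 27960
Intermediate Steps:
t(k) = 0 (t(k) = 24*0 = 0)
49987 - (t(99) - 1*(-22027)) = 49987 - (0 - 1*(-22027)) = 49987 - (0 + 22027) = 49987 - 1*22027 = 49987 - 22027 = 27960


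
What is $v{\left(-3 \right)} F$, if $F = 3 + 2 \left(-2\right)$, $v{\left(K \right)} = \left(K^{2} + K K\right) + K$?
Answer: $-15$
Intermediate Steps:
$v{\left(K \right)} = K + 2 K^{2}$ ($v{\left(K \right)} = \left(K^{2} + K^{2}\right) + K = 2 K^{2} + K = K + 2 K^{2}$)
$F = -1$ ($F = 3 - 4 = -1$)
$v{\left(-3 \right)} F = - 3 \left(1 + 2 \left(-3\right)\right) \left(-1\right) = - 3 \left(1 - 6\right) \left(-1\right) = \left(-3\right) \left(-5\right) \left(-1\right) = 15 \left(-1\right) = -15$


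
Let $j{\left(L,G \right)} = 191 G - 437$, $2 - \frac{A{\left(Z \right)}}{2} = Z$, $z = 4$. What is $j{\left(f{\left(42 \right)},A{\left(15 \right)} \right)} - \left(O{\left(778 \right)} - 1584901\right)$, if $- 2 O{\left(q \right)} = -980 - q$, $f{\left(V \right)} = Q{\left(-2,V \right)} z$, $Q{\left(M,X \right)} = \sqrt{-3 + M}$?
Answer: $1578619$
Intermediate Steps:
$A{\left(Z \right)} = 4 - 2 Z$
$f{\left(V \right)} = 4 i \sqrt{5}$ ($f{\left(V \right)} = \sqrt{-3 - 2} \cdot 4 = \sqrt{-5} \cdot 4 = i \sqrt{5} \cdot 4 = 4 i \sqrt{5}$)
$O{\left(q \right)} = 490 + \frac{q}{2}$ ($O{\left(q \right)} = - \frac{-980 - q}{2} = 490 + \frac{q}{2}$)
$j{\left(L,G \right)} = -437 + 191 G$
$j{\left(f{\left(42 \right)},A{\left(15 \right)} \right)} - \left(O{\left(778 \right)} - 1584901\right) = \left(-437 + 191 \left(4 - 30\right)\right) - \left(\left(490 + \frac{1}{2} \cdot 778\right) - 1584901\right) = \left(-437 + 191 \left(4 - 30\right)\right) - \left(\left(490 + 389\right) - 1584901\right) = \left(-437 + 191 \left(-26\right)\right) - \left(879 - 1584901\right) = \left(-437 - 4966\right) - -1584022 = -5403 + 1584022 = 1578619$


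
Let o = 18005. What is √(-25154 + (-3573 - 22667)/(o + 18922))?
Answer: I*√3811227455794/12309 ≈ 158.6*I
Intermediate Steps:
√(-25154 + (-3573 - 22667)/(o + 18922)) = √(-25154 + (-3573 - 22667)/(18005 + 18922)) = √(-25154 - 26240/36927) = √(-928887998/36927) = I*√3811227455794/12309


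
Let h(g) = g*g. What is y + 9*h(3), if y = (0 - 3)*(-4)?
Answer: 93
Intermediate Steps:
y = 12 (y = -3*(-4) = 12)
h(g) = g²
y + 9*h(3) = 12 + 9*3² = 12 + 9*9 = 12 + 81 = 93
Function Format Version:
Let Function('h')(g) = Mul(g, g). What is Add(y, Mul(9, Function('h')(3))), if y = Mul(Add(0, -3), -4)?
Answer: 93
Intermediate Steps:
y = 12 (y = Mul(-3, -4) = 12)
Function('h')(g) = Pow(g, 2)
Add(y, Mul(9, Function('h')(3))) = Add(12, Mul(9, Pow(3, 2))) = Add(12, Mul(9, 9)) = Add(12, 81) = 93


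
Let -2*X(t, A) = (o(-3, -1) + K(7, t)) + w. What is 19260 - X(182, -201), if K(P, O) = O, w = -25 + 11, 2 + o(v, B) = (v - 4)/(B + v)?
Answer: 154751/8 ≈ 19344.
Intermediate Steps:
o(v, B) = -2 + (-4 + v)/(B + v) (o(v, B) = -2 + (v - 4)/(B + v) = -2 + (-4 + v)/(B + v))
w = -14
X(t, A) = 57/8 - t/2 (X(t, A) = -(((-4 - 1*(-3) - 2*(-1))/(-1 - 3) + t) - 14)/2 = -(((-4 + 3 + 2)/(-4) + t) - 14)/2 = -((-¼*1 + t) - 14)/2 = -((-¼ + t) - 14)/2 = -(-57/4 + t)/2 = 57/8 - t/2)
19260 - X(182, -201) = 19260 - (57/8 - ½*182) = 19260 - (57/8 - 91) = 19260 - 1*(-671/8) = 19260 + 671/8 = 154751/8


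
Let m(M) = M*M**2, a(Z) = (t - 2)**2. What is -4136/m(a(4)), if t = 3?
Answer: -4136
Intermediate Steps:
a(Z) = 1 (a(Z) = (3 - 2)**2 = 1**2 = 1)
m(M) = M**3
-4136/m(a(4)) = -4136/(1**3) = -4136/1 = -4136*1 = -4136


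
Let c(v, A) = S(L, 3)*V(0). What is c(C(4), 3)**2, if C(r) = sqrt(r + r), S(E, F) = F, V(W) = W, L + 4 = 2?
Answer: 0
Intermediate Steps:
L = -2 (L = -4 + 2 = -2)
C(r) = sqrt(2)*sqrt(r) (C(r) = sqrt(2*r) = sqrt(2)*sqrt(r))
c(v, A) = 0 (c(v, A) = 3*0 = 0)
c(C(4), 3)**2 = 0**2 = 0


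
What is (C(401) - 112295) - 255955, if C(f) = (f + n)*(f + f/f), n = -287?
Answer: -322422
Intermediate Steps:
C(f) = (1 + f)*(-287 + f) (C(f) = (f - 287)*(f + f/f) = (-287 + f)*(f + 1) = (-287 + f)*(1 + f) = (1 + f)*(-287 + f))
(C(401) - 112295) - 255955 = ((-287 + 401² - 286*401) - 112295) - 255955 = ((-287 + 160801 - 114686) - 112295) - 255955 = (45828 - 112295) - 255955 = -66467 - 255955 = -322422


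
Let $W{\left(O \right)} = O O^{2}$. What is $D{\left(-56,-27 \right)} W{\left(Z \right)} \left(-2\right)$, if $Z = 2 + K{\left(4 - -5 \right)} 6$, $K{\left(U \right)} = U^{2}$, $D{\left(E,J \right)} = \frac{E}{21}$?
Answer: $\frac{1859428352}{3} \approx 6.1981 \cdot 10^{8}$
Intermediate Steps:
$D{\left(E,J \right)} = \frac{E}{21}$ ($D{\left(E,J \right)} = E \frac{1}{21} = \frac{E}{21}$)
$Z = 488$ ($Z = 2 + \left(4 - -5\right)^{2} \cdot 6 = 2 + \left(4 + 5\right)^{2} \cdot 6 = 2 + 9^{2} \cdot 6 = 2 + 81 \cdot 6 = 2 + 486 = 488$)
$W{\left(O \right)} = O^{3}$
$D{\left(-56,-27 \right)} W{\left(Z \right)} \left(-2\right) = \frac{1}{21} \left(-56\right) 488^{3} \left(-2\right) = - \frac{8 \cdot 116214272 \left(-2\right)}{3} = \left(- \frac{8}{3}\right) \left(-232428544\right) = \frac{1859428352}{3}$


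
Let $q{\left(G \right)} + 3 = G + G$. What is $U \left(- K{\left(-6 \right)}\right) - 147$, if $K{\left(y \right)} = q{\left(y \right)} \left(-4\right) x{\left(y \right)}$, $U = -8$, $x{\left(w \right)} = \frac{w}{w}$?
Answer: $333$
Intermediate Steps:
$x{\left(w \right)} = 1$
$q{\left(G \right)} = -3 + 2 G$ ($q{\left(G \right)} = -3 + \left(G + G\right) = -3 + 2 G$)
$K{\left(y \right)} = 12 - 8 y$ ($K{\left(y \right)} = \left(-3 + 2 y\right) \left(-4\right) 1 = \left(12 - 8 y\right) 1 = 12 - 8 y$)
$U \left(- K{\left(-6 \right)}\right) - 147 = - 8 \left(- (12 - -48)\right) - 147 = - 8 \left(- (12 + 48)\right) - 147 = - 8 \left(\left(-1\right) 60\right) - 147 = \left(-8\right) \left(-60\right) - 147 = 480 - 147 = 333$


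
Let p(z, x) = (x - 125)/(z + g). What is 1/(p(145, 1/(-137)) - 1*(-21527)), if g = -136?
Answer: 1233/26525665 ≈ 4.6483e-5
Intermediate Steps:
p(z, x) = (-125 + x)/(-136 + z) (p(z, x) = (x - 125)/(z - 136) = (-125 + x)/(-136 + z))
1/(p(145, 1/(-137)) - 1*(-21527)) = 1/((-125 + 1/(-137))/(-136 + 145) - 1*(-21527)) = 1/((-125 - 1/137)/9 + 21527) = 1/((⅑)*(-17126/137) + 21527) = 1/(-17126/1233 + 21527) = 1/(26525665/1233) = 1233/26525665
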